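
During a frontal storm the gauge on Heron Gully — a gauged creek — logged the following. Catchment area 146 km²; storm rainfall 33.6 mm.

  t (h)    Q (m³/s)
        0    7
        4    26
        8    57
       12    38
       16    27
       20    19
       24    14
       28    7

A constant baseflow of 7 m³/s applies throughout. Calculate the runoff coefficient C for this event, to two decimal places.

ΣQ_DR = 139.0 m³/s; V = ΣQ_DR·Δt = 2.002 × 10^6 m³.
Runoff depth d = V / A = 13.71 mm.
C = d / P = 13.71 / 33.6 = 0.41.

C ≈ 0.41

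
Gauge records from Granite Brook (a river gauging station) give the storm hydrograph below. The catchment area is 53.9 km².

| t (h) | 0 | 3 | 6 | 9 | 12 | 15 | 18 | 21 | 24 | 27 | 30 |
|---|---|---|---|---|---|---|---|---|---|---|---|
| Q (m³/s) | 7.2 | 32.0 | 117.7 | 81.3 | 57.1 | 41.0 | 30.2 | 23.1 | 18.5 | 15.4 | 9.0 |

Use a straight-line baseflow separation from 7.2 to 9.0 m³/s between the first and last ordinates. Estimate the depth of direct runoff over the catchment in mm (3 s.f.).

d ≈ 68.8 mm

Direct runoff: 0.00, 24.62, 110.14, 73.56, 49.18, 32.90, 21.92, 14.64, 9.86, 6.58, 0.00 m³/s; ΣQ_DR = 343.4 m³/s.
V = ΣQ_DR · Δt = 343.4 × 10800 s = 3.709 × 10^6 m³.
Over A = 53.9 km², depth = V / A = 68.8 mm.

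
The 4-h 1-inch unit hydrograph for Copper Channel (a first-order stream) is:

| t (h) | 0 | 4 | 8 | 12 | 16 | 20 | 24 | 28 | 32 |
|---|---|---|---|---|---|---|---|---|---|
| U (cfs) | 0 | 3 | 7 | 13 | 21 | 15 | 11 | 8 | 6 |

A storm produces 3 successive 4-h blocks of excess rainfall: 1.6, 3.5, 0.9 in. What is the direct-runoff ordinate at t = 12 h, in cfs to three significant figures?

By discrete convolution, Q_j = Σ (P_i / 1 in) · U_{j−i}.
At t = 12 h (j=3): Q = (1.6/1)·13 + (3.5/1)·7 + (0.9/1)·3 = 48.0 cfs.

Q ≈ 48.0 cfs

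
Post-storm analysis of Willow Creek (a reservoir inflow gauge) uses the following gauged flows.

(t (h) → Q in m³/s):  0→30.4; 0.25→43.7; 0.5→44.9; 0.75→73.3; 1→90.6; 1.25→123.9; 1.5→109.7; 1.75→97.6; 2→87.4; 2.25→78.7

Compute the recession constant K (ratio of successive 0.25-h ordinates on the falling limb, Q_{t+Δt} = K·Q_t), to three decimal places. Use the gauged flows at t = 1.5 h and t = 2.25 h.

Using the recession-limb readings at t = 1.5 h and t = 2.25 h: Q falls from 109.7 to 78.7 m³/s over 3 intervals.
K = (Q₂/Q₁)^(1/3) = (78.7/109.7)^(1/3) = 0.895.

K ≈ 0.895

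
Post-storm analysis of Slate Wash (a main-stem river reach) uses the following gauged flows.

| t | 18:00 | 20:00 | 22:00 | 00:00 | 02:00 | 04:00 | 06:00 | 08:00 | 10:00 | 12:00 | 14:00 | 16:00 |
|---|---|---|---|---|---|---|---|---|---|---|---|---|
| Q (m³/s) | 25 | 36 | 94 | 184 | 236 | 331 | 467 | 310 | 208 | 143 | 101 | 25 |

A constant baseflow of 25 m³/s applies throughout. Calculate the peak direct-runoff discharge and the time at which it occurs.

Q_p = 442.0 m³/s at t = 06:00

Subtracting baseflow gives direct-runoff ordinates: 0.0, 11.0, 69.0, 159.0, 211.0, 306.0, 442.0, 285.0, 183.0, 118.0, 76.0, 0.0 m³/s.
The maximum is 442.0 m³/s, occurring at the reading for t = 06:00.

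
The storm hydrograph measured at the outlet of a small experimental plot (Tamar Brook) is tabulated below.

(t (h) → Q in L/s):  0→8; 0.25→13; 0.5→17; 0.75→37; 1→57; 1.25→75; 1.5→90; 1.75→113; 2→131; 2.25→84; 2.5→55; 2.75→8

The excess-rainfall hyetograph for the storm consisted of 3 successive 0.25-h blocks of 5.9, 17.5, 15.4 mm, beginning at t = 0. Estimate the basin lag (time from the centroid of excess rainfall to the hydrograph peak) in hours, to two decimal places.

t_L ≈ 1.56 h

Centroid of excess rainfall: t_c = Σ P_i·t̄_i / ΣP_i = 0.4362 h (block centres at 0.125, 0.375, 0.625 h).
Hydrograph peak occurs at t = 2 h, so basin lag t_L = 2 − 0.4362 = 1.56 h.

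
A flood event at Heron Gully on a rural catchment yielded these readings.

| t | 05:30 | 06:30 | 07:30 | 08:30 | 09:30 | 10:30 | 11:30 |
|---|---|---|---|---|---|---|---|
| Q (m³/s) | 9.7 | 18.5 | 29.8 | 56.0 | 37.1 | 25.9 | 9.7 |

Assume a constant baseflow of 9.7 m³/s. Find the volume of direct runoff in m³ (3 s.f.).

Direct-runoff ordinates (Q − Q_b): 0.0, 8.8, 20.1, 46.3, 27.4, 16.2, 0.0 m³/s.
ΣQ_DR = 118.8 m³/s.
With Δt = 1 h = 3600 s, V = ΣQ_DR · Δt = 118.8 × 3600 = 4.28 × 10^5 m³.

V ≈ 4.28 × 10^5 m³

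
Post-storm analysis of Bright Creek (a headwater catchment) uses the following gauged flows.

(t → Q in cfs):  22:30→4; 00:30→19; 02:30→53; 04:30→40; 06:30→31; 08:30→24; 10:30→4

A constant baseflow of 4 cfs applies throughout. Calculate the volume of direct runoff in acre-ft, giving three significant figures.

V ≈ 24.3 acre-ft

Direct-runoff ordinates (Q − Q_b): 0.0, 15.0, 49.0, 36.0, 27.0, 20.0, 0.0 cfs.
ΣQ_DR = 147.0 cfs.
With Δt = 2 h = 7200 s, V = ΣQ_DR · Δt = 147.0 × 7200 = 1.06 × 10^6 ft³ = 24.3 acre-ft.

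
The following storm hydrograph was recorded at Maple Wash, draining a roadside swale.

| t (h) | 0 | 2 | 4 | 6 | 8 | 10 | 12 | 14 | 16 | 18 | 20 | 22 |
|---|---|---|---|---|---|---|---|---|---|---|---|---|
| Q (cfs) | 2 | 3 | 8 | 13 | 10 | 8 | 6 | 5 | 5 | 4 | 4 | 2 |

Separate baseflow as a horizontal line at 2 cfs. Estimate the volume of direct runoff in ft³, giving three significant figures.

V ≈ 3.31 × 10^5 ft³

Direct-runoff ordinates (Q − Q_b): 0.0, 1.0, 6.0, 11.0, 8.0, 6.0, 4.0, 3.0, 3.0, 2.0, 2.0, 0.0 cfs.
ΣQ_DR = 46.00 cfs.
With Δt = 2 h = 7200 s, V = ΣQ_DR · Δt = 46.00 × 7200 = 3.31 × 10^5 ft³.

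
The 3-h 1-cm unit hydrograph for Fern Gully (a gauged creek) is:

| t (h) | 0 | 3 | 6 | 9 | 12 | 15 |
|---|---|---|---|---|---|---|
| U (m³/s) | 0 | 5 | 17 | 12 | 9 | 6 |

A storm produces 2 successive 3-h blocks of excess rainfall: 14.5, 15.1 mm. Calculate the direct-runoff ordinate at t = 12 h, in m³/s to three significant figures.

By discrete convolution, Q_j = Σ (P_i / 10 mm) · U_{j−i}.
At t = 12 h (j=4): Q = (14.5/10)·9 + (15.1/10)·12 = 31.2 m³/s.

Q ≈ 31.2 m³/s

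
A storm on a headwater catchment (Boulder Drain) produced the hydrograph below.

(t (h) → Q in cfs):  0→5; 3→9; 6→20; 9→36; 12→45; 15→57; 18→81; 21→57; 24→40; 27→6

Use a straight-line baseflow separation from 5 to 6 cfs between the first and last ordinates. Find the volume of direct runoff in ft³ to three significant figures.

Direct-runoff ordinates (Q − Q_b): 0.00, 3.89, 14.78, 30.67, 39.56, 51.44, 75.33, 51.22, 34.11, 0.00 cfs.
ΣQ_DR = 301.0 cfs.
With Δt = 3 h = 10800 s, V = ΣQ_DR · Δt = 301.0 × 10800 = 3.25 × 10^6 ft³.

V ≈ 3.25 × 10^6 ft³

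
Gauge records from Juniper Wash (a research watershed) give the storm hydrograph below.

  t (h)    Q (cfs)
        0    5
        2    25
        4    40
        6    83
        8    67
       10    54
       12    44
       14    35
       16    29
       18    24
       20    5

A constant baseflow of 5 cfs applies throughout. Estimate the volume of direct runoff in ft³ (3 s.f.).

V ≈ 2.56 × 10^6 ft³

Direct-runoff ordinates (Q − Q_b): 0.0, 20.0, 35.0, 78.0, 62.0, 49.0, 39.0, 30.0, 24.0, 19.0, 0.0 cfs.
ΣQ_DR = 356.0 cfs.
With Δt = 2 h = 7200 s, V = ΣQ_DR · Δt = 356.0 × 7200 = 2.56 × 10^6 ft³.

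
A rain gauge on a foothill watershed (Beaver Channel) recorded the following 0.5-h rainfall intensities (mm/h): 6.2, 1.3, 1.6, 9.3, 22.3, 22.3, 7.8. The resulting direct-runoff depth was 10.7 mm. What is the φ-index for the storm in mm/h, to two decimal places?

φ ≈ 11.60 mm/h

Only the 2 blocks with intensity above φ contribute runoff: 22.3, 22.3 mm/h.
Σ(I−φ)·Δt = d  ⇒  (22.3+22.3 − 2φ)·0.5 = 10.7
φ = (44.60 − 10.7/0.5) / 2 = 11.60 mm/h.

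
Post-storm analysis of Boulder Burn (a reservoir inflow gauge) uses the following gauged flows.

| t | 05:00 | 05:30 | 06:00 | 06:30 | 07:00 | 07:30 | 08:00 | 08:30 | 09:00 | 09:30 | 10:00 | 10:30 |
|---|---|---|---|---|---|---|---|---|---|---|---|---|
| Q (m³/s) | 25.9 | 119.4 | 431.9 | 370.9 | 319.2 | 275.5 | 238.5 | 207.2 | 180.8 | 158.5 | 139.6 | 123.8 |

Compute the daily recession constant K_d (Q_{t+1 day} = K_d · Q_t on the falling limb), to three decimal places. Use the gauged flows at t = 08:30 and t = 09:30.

Between t = 08:30 and t = 09:30 the flow falls from 207.2 to 158.5 m³/s over 2×0.5 h = 1 h.
Per-interval ratio K = (158.5/207.2)^(1/2) = 0.8746; K_d = K^(24/0.5) = 0.002.

K_d ≈ 0.002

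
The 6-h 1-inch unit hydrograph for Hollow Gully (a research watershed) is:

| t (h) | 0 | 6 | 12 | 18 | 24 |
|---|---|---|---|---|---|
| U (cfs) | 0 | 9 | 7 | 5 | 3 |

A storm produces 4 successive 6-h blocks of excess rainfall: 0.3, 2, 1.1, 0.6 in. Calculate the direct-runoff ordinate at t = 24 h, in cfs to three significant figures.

By discrete convolution, Q_j = Σ (P_i / 1 in) · U_{j−i}.
At t = 24 h (j=4): Q = (0.3/1)·3 + (2/1)·5 + (1.1/1)·7 + (0.6/1)·9 = 24.0 cfs.

Q ≈ 24.0 cfs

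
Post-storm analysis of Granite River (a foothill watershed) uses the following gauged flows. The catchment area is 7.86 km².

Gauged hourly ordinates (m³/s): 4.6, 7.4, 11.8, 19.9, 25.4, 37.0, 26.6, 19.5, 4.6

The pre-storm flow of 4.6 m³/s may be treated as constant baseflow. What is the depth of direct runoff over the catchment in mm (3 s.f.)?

d ≈ 52.9 mm

Direct runoff: 0.0, 2.8, 7.2, 15.3, 20.8, 32.4, 22.0, 14.9, 0.0 m³/s; ΣQ_DR = 115.4 m³/s.
V = ΣQ_DR · Δt = 115.4 × 3600 s = 4.154 × 10^5 m³.
Over A = 7.86 km², depth = V / A = 52.9 mm.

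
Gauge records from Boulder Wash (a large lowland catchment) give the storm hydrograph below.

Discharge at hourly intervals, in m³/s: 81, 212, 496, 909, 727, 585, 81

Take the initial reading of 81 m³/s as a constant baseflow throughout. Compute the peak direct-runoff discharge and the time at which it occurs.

Q_p = 828.0 m³/s at t = 3 h

Subtracting baseflow gives direct-runoff ordinates: 0.0, 131.0, 415.0, 828.0, 646.0, 504.0, 0.0 m³/s.
The maximum is 828.0 m³/s, occurring at the reading for t = 3 h.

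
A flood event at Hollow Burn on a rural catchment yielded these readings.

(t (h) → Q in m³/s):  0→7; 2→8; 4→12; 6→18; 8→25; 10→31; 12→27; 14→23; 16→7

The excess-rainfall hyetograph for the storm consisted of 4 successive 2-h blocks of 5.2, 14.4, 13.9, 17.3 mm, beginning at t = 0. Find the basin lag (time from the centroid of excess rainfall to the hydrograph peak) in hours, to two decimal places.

Centroid of excess rainfall: t_c = Σ P_i·t̄_i / ΣP_i = 4.7047 h (block centres at 1, 3, 5, 7 h).
Hydrograph peak occurs at t = 10 h, so basin lag t_L = 10 − 4.7047 = 5.30 h.

t_L ≈ 5.30 h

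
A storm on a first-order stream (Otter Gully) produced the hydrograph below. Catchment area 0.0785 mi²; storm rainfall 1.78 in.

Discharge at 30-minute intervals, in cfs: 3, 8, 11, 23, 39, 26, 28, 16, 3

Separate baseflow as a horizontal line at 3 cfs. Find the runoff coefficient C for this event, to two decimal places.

C ≈ 0.72

ΣQ_DR = 130.0 cfs; V = ΣQ_DR·Δt = 2.340 × 10^5 ft³.
Runoff depth d = V / A = 1.283 in.
C = d / P = 1.283 / 1.78 = 0.72.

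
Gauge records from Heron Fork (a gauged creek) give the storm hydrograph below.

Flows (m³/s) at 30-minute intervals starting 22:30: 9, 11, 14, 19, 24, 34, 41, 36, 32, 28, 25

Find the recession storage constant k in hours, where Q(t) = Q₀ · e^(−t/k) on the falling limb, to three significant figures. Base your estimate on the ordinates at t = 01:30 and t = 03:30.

On the falling limb, Q drops from 41 to 25 m³/s between t = 01:30 and t = 03:30 (Δt = 2 h).
k = −Δt / ln(Q₂/Q₁) = −2 / ln(25/41) = 4.04 h.

k ≈ 4.04 h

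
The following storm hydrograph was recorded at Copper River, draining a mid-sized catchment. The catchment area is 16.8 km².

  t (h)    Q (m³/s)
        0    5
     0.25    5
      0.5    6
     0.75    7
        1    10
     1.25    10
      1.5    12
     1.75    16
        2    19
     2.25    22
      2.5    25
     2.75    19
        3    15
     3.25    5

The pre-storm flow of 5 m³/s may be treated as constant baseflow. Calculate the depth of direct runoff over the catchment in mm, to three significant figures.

Direct runoff: 0.0, 0.0, 1.0, 2.0, 5.0, 5.0, 7.0, 11.0, 14.0, 17.0, 20.0, 14.0, 10.0, 0.0 m³/s; ΣQ_DR = 106.0 m³/s.
V = ΣQ_DR · Δt = 106.0 × 900 s = 95400 m³.
Over A = 16.8 km², depth = V / A = 5.68 mm.

d ≈ 5.68 mm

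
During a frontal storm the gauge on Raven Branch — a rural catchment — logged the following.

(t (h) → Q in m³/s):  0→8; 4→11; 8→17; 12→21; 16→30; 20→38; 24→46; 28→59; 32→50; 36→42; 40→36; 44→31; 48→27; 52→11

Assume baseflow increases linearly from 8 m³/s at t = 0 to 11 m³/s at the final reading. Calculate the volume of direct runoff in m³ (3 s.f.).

Direct-runoff ordinates (Q − Q_b): 0.00, 2.77, 8.54, 12.31, 21.08, 28.85, 36.62, 49.38, 40.15, 31.92, 25.69, 20.46, 16.23, 0.00 m³/s.
ΣQ_DR = 294.0 m³/s.
With Δt = 4 h = 14400 s, V = ΣQ_DR · Δt = 294.0 × 14400 = 4.23 × 10^6 m³.

V ≈ 4.23 × 10^6 m³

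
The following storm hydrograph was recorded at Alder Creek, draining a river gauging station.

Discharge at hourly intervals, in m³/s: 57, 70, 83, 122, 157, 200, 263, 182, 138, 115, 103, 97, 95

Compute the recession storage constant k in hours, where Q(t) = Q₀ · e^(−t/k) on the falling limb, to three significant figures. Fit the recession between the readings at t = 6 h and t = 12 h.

k ≈ 5.89 h

On the falling limb, Q drops from 263 to 95 m³/s between t = 6 h and t = 12 h (Δt = 6 h).
k = −Δt / ln(Q₂/Q₁) = −6 / ln(95/263) = 5.89 h.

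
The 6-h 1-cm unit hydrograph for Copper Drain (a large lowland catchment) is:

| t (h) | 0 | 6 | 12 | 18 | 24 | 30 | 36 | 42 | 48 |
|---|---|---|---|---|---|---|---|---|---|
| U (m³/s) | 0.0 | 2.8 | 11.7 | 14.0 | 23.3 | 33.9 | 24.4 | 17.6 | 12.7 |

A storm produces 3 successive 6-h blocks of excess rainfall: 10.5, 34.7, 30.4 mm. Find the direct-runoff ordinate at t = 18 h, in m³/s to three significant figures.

Q ≈ 63.8 m³/s

By discrete convolution, Q_j = Σ (P_i / 10 mm) · U_{j−i}.
At t = 18 h (j=3): Q = (10.5/10)·14.0 + (34.7/10)·11.7 + (30.4/10)·2.8 = 63.8 m³/s.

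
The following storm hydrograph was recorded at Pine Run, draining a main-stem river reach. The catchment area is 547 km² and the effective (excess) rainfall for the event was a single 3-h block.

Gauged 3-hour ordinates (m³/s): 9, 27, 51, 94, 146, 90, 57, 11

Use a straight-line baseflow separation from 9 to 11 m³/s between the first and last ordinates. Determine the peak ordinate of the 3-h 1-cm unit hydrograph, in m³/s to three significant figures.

Direct runoff: 0.00, 17.71, 41.43, 84.14, 135.86, 79.57, 46.29, 0.00 m³/s; ΣQ_DR = 405.0 m³/s, peak = 135.86 m³/s.
Runoff depth d = ΣQ_DR·Δt / A = 405.0 × 10800 / (547 km²) = 7.996 mm.
The 1-cm UH is the DRH scaled by (10 mm)/d, so U_p = 135.86 × 10/7.996 = 170 m³/s.

U_p ≈ 170 m³/s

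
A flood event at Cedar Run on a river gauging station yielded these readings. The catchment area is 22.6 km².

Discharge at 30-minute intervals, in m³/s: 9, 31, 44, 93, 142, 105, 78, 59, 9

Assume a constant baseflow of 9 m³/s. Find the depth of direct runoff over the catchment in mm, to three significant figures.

d ≈ 38.9 mm

Direct runoff: 0.0, 22.0, 35.0, 84.0, 133.0, 96.0, 69.0, 50.0, 0.0 m³/s; ΣQ_DR = 489.0 m³/s.
V = ΣQ_DR · Δt = 489.0 × 1800 s = 8.802 × 10^5 m³.
Over A = 22.6 km², depth = V / A = 38.9 mm.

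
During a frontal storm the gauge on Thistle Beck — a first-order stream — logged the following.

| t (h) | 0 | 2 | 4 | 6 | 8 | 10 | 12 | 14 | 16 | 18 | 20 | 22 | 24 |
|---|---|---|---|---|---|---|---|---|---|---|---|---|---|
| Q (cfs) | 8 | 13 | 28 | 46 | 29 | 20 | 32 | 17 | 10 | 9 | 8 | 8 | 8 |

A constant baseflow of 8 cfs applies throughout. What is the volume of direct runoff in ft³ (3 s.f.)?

Direct-runoff ordinates (Q − Q_b): 0.0, 5.0, 20.0, 38.0, 21.0, 12.0, 24.0, 9.0, 2.0, 1.0, 0.0, 0.0, 0.0 cfs.
ΣQ_DR = 132.0 cfs.
With Δt = 2 h = 7200 s, V = ΣQ_DR · Δt = 132.0 × 7200 = 9.50 × 10^5 ft³.

V ≈ 9.50 × 10^5 ft³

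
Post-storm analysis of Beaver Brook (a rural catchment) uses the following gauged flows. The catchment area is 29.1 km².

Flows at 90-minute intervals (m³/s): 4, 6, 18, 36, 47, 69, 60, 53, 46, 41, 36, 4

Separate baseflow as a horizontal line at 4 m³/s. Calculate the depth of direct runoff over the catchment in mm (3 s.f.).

Direct runoff: 0.0, 2.0, 14.0, 32.0, 43.0, 65.0, 56.0, 49.0, 42.0, 37.0, 32.0, 0.0 m³/s; ΣQ_DR = 372.0 m³/s.
V = ΣQ_DR · Δt = 372.0 × 5400 s = 2.009 × 10^6 m³.
Over A = 29.1 km², depth = V / A = 69.0 mm.

d ≈ 69.0 mm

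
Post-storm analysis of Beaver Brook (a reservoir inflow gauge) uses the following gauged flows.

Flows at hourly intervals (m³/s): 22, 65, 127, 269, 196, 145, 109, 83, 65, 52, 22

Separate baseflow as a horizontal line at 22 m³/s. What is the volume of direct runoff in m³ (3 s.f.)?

Direct-runoff ordinates (Q − Q_b): 0.0, 43.0, 105.0, 247.0, 174.0, 123.0, 87.0, 61.0, 43.0, 30.0, 0.0 m³/s.
ΣQ_DR = 913.0 m³/s.
With Δt = 1 h = 3600 s, V = ΣQ_DR · Δt = 913.0 × 3600 = 3.29 × 10^6 m³.

V ≈ 3.29 × 10^6 m³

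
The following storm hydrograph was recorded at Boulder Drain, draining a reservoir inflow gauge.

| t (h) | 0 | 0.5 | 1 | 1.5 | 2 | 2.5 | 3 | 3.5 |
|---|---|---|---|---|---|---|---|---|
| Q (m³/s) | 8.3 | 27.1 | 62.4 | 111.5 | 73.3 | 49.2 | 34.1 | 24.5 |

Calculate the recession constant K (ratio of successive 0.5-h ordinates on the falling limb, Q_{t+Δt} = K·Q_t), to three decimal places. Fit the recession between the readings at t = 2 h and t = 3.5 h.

K ≈ 0.694

Using the recession-limb readings at t = 2 h and t = 3.5 h: Q falls from 73.3 to 24.5 m³/s over 3 intervals.
K = (Q₂/Q₁)^(1/3) = (24.5/73.3)^(1/3) = 0.694.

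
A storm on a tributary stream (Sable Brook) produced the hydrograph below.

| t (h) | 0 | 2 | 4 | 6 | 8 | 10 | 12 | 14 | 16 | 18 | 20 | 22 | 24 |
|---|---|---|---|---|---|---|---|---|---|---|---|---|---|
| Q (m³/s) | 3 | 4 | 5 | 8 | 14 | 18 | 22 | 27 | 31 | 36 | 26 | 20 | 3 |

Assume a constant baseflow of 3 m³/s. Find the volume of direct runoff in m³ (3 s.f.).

V ≈ 1.28 × 10^6 m³

Direct-runoff ordinates (Q − Q_b): 0.0, 1.0, 2.0, 5.0, 11.0, 15.0, 19.0, 24.0, 28.0, 33.0, 23.0, 17.0, 0.0 m³/s.
ΣQ_DR = 178.0 m³/s.
With Δt = 2 h = 7200 s, V = ΣQ_DR · Δt = 178.0 × 7200 = 1.28 × 10^6 m³.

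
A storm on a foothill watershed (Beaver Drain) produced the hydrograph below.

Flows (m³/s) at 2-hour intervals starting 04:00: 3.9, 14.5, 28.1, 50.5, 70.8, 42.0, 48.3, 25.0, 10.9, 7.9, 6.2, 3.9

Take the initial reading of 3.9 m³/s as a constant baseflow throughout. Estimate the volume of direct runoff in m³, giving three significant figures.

Direct-runoff ordinates (Q − Q_b): 0.0, 10.6, 24.2, 46.6, 66.9, 38.1, 44.4, 21.1, 7.0, 4.0, 2.3, 0.0 m³/s.
ΣQ_DR = 265.2 m³/s.
With Δt = 2 h = 7200 s, V = ΣQ_DR · Δt = 265.2 × 7200 = 1.91 × 10^6 m³.

V ≈ 1.91 × 10^6 m³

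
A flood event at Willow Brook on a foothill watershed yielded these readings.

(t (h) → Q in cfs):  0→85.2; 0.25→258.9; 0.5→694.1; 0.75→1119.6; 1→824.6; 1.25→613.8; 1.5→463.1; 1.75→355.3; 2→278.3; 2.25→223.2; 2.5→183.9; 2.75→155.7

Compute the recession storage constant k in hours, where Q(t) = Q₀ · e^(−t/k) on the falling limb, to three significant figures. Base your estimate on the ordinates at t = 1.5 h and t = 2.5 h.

k ≈ 1.08 h

On the falling limb, Q drops from 463.1 to 183.9 cfs between t = 1.5 h and t = 2.5 h (Δt = 1 h).
k = −Δt / ln(Q₂/Q₁) = −1 / ln(183.9/463.1) = 1.08 h.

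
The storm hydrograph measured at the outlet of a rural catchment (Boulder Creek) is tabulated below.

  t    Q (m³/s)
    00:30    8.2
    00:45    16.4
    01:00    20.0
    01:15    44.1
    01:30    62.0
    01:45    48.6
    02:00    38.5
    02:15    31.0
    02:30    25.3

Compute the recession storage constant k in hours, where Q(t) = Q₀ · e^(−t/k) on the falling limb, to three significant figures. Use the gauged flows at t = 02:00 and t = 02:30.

k ≈ 1.19 h

On the falling limb, Q drops from 38.5 to 25.3 m³/s between t = 02:00 and t = 02:30 (Δt = 0.5 h).
k = −Δt / ln(Q₂/Q₁) = −0.5 / ln(25.3/38.5) = 1.19 h.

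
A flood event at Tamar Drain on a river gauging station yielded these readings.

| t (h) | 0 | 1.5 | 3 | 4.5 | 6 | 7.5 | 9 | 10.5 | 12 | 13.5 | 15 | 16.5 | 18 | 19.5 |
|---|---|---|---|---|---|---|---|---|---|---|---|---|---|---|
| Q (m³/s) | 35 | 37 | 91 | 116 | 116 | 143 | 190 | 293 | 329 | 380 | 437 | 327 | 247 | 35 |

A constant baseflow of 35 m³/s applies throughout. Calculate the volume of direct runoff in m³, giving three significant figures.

Direct-runoff ordinates (Q − Q_b): 0.0, 2.0, 56.0, 81.0, 81.0, 108.0, 155.0, 258.0, 294.0, 345.0, 402.0, 292.0, 212.0, 0.0 m³/s.
ΣQ_DR = 2286 m³/s.
With Δt = 1.5 h = 5400 s, V = ΣQ_DR · Δt = 2286 × 5400 = 1.23 × 10^7 m³.

V ≈ 1.23 × 10^7 m³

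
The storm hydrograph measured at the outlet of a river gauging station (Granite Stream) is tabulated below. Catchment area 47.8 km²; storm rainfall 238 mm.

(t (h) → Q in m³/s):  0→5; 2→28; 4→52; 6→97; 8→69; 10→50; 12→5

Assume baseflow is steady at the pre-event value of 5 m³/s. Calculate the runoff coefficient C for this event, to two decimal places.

ΣQ_DR = 271.0 m³/s; V = ΣQ_DR·Δt = 1.951 × 10^6 m³.
Runoff depth d = V / A = 40.82 mm.
C = d / P = 40.82 / 238 = 0.17.

C ≈ 0.17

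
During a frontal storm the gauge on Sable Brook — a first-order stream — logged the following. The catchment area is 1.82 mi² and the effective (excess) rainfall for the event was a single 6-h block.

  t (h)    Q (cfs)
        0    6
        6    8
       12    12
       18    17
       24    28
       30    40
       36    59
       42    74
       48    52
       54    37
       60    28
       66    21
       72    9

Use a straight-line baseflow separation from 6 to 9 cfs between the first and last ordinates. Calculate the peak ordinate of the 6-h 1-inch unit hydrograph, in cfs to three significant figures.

Direct runoff: 0.00, 1.75, 5.50, 10.25, 21.00, 32.75, 51.50, 66.25, 44.00, 28.75, 19.50, 12.25, 0.00 cfs; ΣQ_DR = 293.5 cfs, peak = 66.25 cfs.
Runoff depth d = ΣQ_DR·Δt / A = 293.5 × 21600 / (1.82 mi²) = 1.499 in.
The 1-inch UH is the DRH scaled by (1 in)/d, so U_p = 66.25 × 1/1.499 = 44.2 cfs.

U_p ≈ 44.2 cfs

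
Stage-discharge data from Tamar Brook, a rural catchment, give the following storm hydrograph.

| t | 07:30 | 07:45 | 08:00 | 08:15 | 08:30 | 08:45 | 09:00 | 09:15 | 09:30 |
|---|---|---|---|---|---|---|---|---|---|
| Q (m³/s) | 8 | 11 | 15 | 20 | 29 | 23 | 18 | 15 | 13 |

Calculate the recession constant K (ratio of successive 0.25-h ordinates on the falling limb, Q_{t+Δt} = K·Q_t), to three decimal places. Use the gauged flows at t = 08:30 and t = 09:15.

K ≈ 0.803

Using the recession-limb readings at t = 08:30 and t = 09:15: Q falls from 29 to 15 m³/s over 3 intervals.
K = (Q₂/Q₁)^(1/3) = (15/29)^(1/3) = 0.803.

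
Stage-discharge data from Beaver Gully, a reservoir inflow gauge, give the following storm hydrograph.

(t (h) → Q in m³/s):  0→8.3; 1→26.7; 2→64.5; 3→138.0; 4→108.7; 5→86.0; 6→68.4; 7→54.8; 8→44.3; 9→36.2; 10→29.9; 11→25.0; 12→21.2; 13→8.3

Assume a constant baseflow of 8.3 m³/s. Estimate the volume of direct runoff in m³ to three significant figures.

V ≈ 2.17 × 10^6 m³

Direct-runoff ordinates (Q − Q_b): 0.0, 18.4, 56.2, 129.7, 100.4, 77.7, 60.1, 46.5, 36.0, 27.9, 21.6, 16.7, 12.9, 0.0 m³/s.
ΣQ_DR = 604.1 m³/s.
With Δt = 1 h = 3600 s, V = ΣQ_DR · Δt = 604.1 × 3600 = 2.17 × 10^6 m³.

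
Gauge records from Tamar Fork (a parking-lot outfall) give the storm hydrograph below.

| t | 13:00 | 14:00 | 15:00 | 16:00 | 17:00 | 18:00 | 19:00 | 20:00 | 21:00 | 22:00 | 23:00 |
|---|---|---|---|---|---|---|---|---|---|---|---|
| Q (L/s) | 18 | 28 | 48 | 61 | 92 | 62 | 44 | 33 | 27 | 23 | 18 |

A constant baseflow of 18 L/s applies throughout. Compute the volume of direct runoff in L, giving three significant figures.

V ≈ 9.22 × 10^5 L

Direct-runoff ordinates (Q − Q_b): 0.0, 10.0, 30.0, 43.0, 74.0, 44.0, 26.0, 15.0, 9.0, 5.0, 0.0 L/s.
ΣQ_DR = 256.0 L/s.
With Δt = 1 h = 3600 s, V = ΣQ_DR · Δt = 256.0 × 3600 = 9.22 × 10^5 L.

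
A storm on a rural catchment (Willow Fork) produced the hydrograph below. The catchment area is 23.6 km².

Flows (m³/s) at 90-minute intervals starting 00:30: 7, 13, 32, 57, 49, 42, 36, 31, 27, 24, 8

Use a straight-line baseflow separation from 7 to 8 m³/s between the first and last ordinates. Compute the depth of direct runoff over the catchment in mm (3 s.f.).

d ≈ 55.7 mm

Direct runoff: 0.00, 5.90, 24.80, 49.70, 41.60, 34.50, 28.40, 23.30, 19.20, 16.10, 0.00 m³/s; ΣQ_DR = 243.5 m³/s.
V = ΣQ_DR · Δt = 243.5 × 5400 s = 1.315 × 10^6 m³.
Over A = 23.6 km², depth = V / A = 55.7 mm.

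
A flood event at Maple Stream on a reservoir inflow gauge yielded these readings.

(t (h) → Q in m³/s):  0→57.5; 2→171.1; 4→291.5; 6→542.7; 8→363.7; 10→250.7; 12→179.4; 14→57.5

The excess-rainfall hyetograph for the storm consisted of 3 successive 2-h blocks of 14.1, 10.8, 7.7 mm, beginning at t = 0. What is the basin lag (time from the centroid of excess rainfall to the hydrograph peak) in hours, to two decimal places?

t_L ≈ 3.39 h

Centroid of excess rainfall: t_c = Σ P_i·t̄_i / ΣP_i = 2.6074 h (block centres at 1, 3, 5 h).
Hydrograph peak occurs at t = 6 h, so basin lag t_L = 6 − 2.6074 = 3.39 h.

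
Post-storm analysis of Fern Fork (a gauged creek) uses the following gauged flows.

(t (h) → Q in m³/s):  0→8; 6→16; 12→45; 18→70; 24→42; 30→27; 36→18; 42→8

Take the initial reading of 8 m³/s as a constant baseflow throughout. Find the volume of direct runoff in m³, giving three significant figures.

V ≈ 3.67 × 10^6 m³

Direct-runoff ordinates (Q − Q_b): 0.0, 8.0, 37.0, 62.0, 34.0, 19.0, 10.0, 0.0 m³/s.
ΣQ_DR = 170.0 m³/s.
With Δt = 6 h = 21600 s, V = ΣQ_DR · Δt = 170.0 × 21600 = 3.67 × 10^6 m³.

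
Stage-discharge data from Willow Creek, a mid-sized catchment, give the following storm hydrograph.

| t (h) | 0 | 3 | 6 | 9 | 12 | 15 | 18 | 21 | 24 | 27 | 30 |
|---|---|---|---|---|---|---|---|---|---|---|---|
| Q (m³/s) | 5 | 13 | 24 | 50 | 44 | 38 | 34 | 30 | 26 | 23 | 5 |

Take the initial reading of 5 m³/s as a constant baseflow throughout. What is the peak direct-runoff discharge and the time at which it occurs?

Subtracting baseflow gives direct-runoff ordinates: 0.0, 8.0, 19.0, 45.0, 39.0, 33.0, 29.0, 25.0, 21.0, 18.0, 0.0 m³/s.
The maximum is 45.0 m³/s, occurring at the reading for t = 9 h.

Q_p = 45.0 m³/s at t = 9 h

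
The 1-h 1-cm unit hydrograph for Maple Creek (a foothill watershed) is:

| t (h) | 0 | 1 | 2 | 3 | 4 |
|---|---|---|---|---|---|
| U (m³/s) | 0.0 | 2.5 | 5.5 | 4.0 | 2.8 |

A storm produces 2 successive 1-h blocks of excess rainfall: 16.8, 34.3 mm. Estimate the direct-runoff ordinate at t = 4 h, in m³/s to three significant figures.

Q ≈ 18.4 m³/s

By discrete convolution, Q_j = Σ (P_i / 10 mm) · U_{j−i}.
At t = 4 h (j=4): Q = (16.8/10)·2.8 + (34.3/10)·4.0 = 18.4 m³/s.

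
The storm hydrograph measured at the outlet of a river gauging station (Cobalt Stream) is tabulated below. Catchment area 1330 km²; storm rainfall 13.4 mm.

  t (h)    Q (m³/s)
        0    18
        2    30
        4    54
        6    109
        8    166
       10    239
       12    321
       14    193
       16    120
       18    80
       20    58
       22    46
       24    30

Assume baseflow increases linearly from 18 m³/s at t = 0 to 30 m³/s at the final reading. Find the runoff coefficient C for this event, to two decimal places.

C ≈ 0.47

ΣQ_DR = 1152 m³/s; V = ΣQ_DR·Δt = 8.294 × 10^6 m³.
Runoff depth d = V / A = 6.236 mm.
C = d / P = 6.236 / 13.4 = 0.47.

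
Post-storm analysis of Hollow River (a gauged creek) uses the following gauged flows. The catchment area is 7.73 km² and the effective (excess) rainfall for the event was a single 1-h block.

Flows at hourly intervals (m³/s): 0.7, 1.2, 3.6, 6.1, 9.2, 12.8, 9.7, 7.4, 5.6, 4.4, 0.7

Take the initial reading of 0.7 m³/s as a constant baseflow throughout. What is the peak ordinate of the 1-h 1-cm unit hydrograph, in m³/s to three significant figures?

U_p ≈ 4.84 m³/s

Direct runoff: 0.0, 0.5, 2.9, 5.4, 8.5, 12.1, 9.0, 6.7, 4.9, 3.7, 0.0 m³/s; ΣQ_DR = 53.70 m³/s, peak = 12.1 m³/s.
Runoff depth d = ΣQ_DR·Δt / A = 53.70 × 3600 / (7.73 km²) = 25.01 mm.
The 1-cm UH is the DRH scaled by (10 mm)/d, so U_p = 12.1 × 10/25.01 = 4.84 m³/s.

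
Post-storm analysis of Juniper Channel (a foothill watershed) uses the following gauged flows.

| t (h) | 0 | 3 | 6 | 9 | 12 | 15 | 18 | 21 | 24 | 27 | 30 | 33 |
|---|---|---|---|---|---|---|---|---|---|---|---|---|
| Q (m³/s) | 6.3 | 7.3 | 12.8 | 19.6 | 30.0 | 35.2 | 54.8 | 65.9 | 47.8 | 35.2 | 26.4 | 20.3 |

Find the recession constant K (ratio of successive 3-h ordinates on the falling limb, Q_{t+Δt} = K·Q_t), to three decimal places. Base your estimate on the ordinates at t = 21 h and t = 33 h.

K ≈ 0.745

Using the recession-limb readings at t = 21 h and t = 33 h: Q falls from 65.9 to 20.3 m³/s over 4 intervals.
K = (Q₂/Q₁)^(1/4) = (20.3/65.9)^(1/4) = 0.745.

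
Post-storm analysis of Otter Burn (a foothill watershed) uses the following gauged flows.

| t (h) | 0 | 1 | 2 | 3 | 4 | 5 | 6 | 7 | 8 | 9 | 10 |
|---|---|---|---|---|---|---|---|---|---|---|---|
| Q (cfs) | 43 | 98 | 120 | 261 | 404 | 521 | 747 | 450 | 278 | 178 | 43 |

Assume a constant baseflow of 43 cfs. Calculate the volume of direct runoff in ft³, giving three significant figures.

Direct-runoff ordinates (Q − Q_b): 0.0, 55.0, 77.0, 218.0, 361.0, 478.0, 704.0, 407.0, 235.0, 135.0, 0.0 cfs.
ΣQ_DR = 2670 cfs.
With Δt = 1 h = 3600 s, V = ΣQ_DR · Δt = 2670 × 3600 = 9.61 × 10^6 ft³.

V ≈ 9.61 × 10^6 ft³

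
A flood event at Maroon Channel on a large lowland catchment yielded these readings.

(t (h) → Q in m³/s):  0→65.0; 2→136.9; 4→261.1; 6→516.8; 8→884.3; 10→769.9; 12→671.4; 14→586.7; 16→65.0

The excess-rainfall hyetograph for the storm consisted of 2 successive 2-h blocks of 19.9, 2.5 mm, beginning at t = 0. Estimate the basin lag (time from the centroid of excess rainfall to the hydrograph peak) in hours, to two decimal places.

t_L ≈ 6.78 h

Centroid of excess rainfall: t_c = Σ P_i·t̄_i / ΣP_i = 1.2232 h (block centres at 1, 3 h).
Hydrograph peak occurs at t = 8 h, so basin lag t_L = 8 − 1.2232 = 6.78 h.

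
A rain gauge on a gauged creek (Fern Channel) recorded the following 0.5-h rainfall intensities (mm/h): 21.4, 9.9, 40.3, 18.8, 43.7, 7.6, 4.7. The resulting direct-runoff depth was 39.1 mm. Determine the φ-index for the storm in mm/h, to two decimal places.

φ ≈ 11.50 mm/h

Only the 4 blocks with intensity above φ contribute runoff: 21.4, 40.3, 18.8, 43.7 mm/h.
Σ(I−φ)·Δt = d  ⇒  (21.4+40.3+18.8+43.7 − 4φ)·0.5 = 39.1
φ = (124.2 − 39.1/0.5) / 4 = 11.50 mm/h.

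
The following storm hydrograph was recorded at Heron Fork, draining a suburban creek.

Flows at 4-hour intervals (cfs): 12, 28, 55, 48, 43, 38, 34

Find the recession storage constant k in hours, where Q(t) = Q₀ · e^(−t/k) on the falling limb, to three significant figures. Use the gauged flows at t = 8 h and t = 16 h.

On the falling limb, Q drops from 55 to 43 cfs between t = 8 h and t = 16 h (Δt = 8 h).
k = −Δt / ln(Q₂/Q₁) = −8 / ln(43/55) = 32.5 h.

k ≈ 32.5 h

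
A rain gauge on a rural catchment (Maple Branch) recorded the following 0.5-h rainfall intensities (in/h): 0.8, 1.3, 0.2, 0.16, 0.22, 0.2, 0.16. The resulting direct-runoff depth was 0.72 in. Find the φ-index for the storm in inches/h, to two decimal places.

φ ≈ 0.33 in/h

Only the 2 blocks with intensity above φ contribute runoff: 0.8, 1.3 in/h.
Σ(I−φ)·Δt = d  ⇒  (0.8+1.3 − 2φ)·0.5 = 0.72
φ = (2.100 − 0.72/0.5) / 2 = 0.33 in/h.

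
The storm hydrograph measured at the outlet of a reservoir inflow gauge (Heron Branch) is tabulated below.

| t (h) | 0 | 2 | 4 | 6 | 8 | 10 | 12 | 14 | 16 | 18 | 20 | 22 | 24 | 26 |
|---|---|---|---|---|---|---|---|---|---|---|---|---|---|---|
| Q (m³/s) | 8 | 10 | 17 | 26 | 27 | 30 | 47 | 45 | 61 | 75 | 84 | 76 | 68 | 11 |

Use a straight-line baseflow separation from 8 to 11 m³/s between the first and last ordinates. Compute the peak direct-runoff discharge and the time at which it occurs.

Q_p = 73.69 m³/s at t = 20 h

Subtracting baseflow gives direct-runoff ordinates: 0.00, 1.77, 8.54, 17.31, 18.08, 20.85, 37.62, 35.38, 51.15, 64.92, 73.69, 65.46, 57.23, 0.00 m³/s.
The maximum is 73.69 m³/s, occurring at the reading for t = 20 h.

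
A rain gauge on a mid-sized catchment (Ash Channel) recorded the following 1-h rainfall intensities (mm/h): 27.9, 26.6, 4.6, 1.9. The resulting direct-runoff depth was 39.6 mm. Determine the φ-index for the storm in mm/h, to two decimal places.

Only the 2 blocks with intensity above φ contribute runoff: 27.9, 26.6 mm/h.
Σ(I−φ)·Δt = d  ⇒  (27.9+26.6 − 2φ)·1 = 39.6
φ = (54.50 − 39.6/1) / 2 = 7.45 mm/h.

φ ≈ 7.45 mm/h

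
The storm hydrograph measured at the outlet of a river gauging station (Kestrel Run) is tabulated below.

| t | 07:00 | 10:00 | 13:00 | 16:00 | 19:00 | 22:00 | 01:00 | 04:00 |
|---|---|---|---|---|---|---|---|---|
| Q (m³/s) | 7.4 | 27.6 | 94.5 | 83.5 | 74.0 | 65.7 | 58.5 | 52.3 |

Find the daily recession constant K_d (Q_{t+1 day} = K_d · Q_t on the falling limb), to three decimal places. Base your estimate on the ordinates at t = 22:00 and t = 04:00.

K_d ≈ 0.402

Between t = 22:00 and t = 04:00 the flow falls from 65.7 to 52.3 m³/s over 2×3 h = 6 h.
Per-interval ratio K = (52.3/65.7)^(1/2) = 0.8922; K_d = K^(24/3) = 0.402.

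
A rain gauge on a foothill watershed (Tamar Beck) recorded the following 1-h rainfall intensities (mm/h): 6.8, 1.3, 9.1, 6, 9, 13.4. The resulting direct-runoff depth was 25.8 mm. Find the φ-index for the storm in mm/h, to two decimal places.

Only the 5 blocks with intensity above φ contribute runoff: 6.8, 9.1, 6, 9, 13.4 mm/h.
Σ(I−φ)·Δt = d  ⇒  (6.8+9.1+6+9+13.4 − 5φ)·1 = 25.8
φ = (44.30 − 25.8/1) / 5 = 3.70 mm/h.

φ ≈ 3.70 mm/h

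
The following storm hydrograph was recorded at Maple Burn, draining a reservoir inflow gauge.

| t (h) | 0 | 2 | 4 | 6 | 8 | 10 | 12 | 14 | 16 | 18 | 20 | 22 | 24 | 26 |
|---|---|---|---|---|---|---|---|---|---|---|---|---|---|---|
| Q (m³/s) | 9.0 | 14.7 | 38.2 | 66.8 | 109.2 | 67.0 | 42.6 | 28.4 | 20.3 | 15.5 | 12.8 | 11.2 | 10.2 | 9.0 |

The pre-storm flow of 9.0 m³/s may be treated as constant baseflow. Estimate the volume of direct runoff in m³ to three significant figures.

V ≈ 2.37 × 10^6 m³

Direct-runoff ordinates (Q − Q_b): 0.0, 5.7, 29.2, 57.8, 100.2, 58.0, 33.6, 19.4, 11.3, 6.5, 3.8, 2.2, 1.2, 0.0 m³/s.
ΣQ_DR = 328.9 m³/s.
With Δt = 2 h = 7200 s, V = ΣQ_DR · Δt = 328.9 × 7200 = 2.37 × 10^6 m³.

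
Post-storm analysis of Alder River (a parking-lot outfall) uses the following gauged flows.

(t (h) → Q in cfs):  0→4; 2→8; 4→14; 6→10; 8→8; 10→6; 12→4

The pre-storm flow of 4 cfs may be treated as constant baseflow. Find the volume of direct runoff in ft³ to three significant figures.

V ≈ 1.87 × 10^5 ft³

Direct-runoff ordinates (Q − Q_b): 0.0, 4.0, 10.0, 6.0, 4.0, 2.0, 0.0 cfs.
ΣQ_DR = 26.00 cfs.
With Δt = 2 h = 7200 s, V = ΣQ_DR · Δt = 26.00 × 7200 = 1.87 × 10^5 ft³.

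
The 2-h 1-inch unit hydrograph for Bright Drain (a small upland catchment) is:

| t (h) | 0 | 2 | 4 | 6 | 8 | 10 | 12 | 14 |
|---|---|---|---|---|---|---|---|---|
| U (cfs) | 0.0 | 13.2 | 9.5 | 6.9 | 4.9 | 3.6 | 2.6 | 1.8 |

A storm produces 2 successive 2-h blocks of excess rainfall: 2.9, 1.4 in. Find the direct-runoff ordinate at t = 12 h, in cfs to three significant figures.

Q ≈ 12.6 cfs

By discrete convolution, Q_j = Σ (P_i / 1 in) · U_{j−i}.
At t = 12 h (j=6): Q = (2.9/1)·2.6 + (1.4/1)·3.6 = 12.6 cfs.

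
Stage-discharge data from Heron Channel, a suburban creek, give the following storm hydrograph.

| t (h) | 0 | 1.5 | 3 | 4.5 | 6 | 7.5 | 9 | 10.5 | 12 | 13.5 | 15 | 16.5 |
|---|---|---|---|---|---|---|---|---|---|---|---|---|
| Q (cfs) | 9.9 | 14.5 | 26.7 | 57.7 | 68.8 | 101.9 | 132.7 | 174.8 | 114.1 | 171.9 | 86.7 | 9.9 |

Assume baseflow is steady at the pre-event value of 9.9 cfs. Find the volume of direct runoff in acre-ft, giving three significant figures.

V ≈ 105 acre-ft

Direct-runoff ordinates (Q − Q_b): 0.0, 4.6, 16.8, 47.8, 58.9, 92.0, 122.8, 164.9, 104.2, 162.0, 76.8, 0.0 cfs.
ΣQ_DR = 850.8 cfs.
With Δt = 1.5 h = 5400 s, V = ΣQ_DR · Δt = 850.8 × 5400 = 4.59 × 10^6 ft³ = 105 acre-ft.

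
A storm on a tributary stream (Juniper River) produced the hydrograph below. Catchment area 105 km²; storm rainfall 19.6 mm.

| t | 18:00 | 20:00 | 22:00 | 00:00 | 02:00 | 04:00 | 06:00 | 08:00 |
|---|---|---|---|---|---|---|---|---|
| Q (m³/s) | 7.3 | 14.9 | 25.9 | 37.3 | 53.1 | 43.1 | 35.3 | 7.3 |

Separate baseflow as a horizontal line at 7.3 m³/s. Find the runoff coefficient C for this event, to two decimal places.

ΣQ_DR = 165.8 m³/s; V = ΣQ_DR·Δt = 1.194 × 10^6 m³.
Runoff depth d = V / A = 11.37 mm.
C = d / P = 11.37 / 19.6 = 0.58.

C ≈ 0.58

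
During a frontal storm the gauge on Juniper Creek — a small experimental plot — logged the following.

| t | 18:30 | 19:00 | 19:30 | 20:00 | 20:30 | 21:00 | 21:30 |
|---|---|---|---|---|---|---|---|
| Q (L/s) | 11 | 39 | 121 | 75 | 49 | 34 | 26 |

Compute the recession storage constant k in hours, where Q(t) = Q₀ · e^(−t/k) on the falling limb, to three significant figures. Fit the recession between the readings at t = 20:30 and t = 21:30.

k ≈ 1.58 h

On the falling limb, Q drops from 49 to 26 L/s between t = 20:30 and t = 21:30 (Δt = 1 h).
k = −Δt / ln(Q₂/Q₁) = −1 / ln(26/49) = 1.58 h.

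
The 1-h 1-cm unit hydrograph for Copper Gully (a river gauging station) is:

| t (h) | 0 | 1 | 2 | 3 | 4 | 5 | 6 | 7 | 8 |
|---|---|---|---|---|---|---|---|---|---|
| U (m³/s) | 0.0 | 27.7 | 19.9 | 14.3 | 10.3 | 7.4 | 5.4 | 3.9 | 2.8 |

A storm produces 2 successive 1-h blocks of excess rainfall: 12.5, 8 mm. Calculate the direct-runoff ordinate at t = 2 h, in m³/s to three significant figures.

By discrete convolution, Q_j = Σ (P_i / 10 mm) · U_{j−i}.
At t = 2 h (j=2): Q = (12.5/10)·19.9 + (8/10)·27.7 = 47.0 m³/s.

Q ≈ 47.0 m³/s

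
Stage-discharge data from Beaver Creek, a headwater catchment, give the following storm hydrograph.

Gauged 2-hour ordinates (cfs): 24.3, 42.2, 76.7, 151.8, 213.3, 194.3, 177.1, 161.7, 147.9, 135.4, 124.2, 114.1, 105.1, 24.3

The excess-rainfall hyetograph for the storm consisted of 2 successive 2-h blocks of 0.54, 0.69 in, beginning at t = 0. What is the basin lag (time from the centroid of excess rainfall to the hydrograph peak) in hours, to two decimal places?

Centroid of excess rainfall: t_c = Σ P_i·t̄_i / ΣP_i = 2.1220 h (block centres at 1, 3 h).
Hydrograph peak occurs at t = 8 h, so basin lag t_L = 8 − 2.1220 = 5.88 h.

t_L ≈ 5.88 h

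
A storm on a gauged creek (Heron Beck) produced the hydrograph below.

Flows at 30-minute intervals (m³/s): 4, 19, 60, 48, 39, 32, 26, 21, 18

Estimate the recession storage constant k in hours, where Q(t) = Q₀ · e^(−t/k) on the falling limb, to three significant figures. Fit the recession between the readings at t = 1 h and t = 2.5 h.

k ≈ 2.39 h

On the falling limb, Q drops from 60 to 32 m³/s between t = 1 h and t = 2.5 h (Δt = 1.5 h).
k = −Δt / ln(Q₂/Q₁) = −1.5 / ln(32/60) = 2.39 h.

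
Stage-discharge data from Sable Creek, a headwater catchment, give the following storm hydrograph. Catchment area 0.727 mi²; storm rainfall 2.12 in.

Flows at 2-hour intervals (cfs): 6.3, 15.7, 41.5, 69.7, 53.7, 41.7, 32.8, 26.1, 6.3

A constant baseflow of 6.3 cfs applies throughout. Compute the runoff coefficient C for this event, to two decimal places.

C ≈ 0.48

ΣQ_DR = 237.1 cfs; V = ΣQ_DR·Δt = 1.707 × 10^6 ft³.
Runoff depth d = V / A = 1.011 in.
C = d / P = 1.011 / 2.12 = 0.48.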